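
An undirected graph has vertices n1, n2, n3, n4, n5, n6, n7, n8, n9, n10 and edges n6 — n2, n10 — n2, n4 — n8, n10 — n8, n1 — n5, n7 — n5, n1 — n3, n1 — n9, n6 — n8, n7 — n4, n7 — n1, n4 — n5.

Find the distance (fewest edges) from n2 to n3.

Distance 0: n2.
Distance 1: n6, n10.
Distance 2: n8.
Distance 3: n4.
Distance 4: n5, n7.
Distance 5: n1.
Distance 6: n3, n9 — contains n3.

6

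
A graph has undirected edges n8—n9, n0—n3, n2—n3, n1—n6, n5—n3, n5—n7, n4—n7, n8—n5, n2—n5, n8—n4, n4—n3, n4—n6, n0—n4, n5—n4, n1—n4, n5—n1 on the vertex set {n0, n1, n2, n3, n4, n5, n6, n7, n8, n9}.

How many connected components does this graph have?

From n0: component {n0, n1, n2, n3, n4, n5, n6, n7, n8, n9}.
That's 1 component.

1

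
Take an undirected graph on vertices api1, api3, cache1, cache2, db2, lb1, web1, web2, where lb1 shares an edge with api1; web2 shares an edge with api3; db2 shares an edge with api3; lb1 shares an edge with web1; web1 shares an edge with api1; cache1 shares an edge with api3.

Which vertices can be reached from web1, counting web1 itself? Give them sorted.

api1, lb1, web1

Start at web1.
Its neighbours: api1, lb1.
Nothing further is reachable.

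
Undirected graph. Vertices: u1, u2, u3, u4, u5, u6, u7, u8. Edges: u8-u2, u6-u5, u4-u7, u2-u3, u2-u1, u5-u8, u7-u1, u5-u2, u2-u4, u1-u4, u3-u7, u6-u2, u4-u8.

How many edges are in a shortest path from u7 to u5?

Distance 0: u7.
Distance 1: u1, u3, u4.
Distance 2: u2, u8.
Distance 3: u5, u6 — contains u5.

3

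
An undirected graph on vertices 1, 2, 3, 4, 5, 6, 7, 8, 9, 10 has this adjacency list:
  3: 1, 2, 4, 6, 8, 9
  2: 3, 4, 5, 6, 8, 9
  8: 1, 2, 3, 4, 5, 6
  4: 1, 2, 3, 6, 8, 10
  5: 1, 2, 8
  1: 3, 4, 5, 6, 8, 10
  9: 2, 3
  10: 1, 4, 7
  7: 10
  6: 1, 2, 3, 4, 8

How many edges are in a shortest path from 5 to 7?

Distance 0: 5.
Distance 1: 1, 2, 8.
Distance 2: 3, 4, 6, 9, 10.
Distance 3: 7 — contains 7.

3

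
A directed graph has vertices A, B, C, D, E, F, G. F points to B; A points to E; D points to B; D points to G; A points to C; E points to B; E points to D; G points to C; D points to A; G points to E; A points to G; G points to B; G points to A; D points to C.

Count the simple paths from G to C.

G→A→C
G→A→E→D→C
G→C
G→E→D→A→C
G→E→D→C

5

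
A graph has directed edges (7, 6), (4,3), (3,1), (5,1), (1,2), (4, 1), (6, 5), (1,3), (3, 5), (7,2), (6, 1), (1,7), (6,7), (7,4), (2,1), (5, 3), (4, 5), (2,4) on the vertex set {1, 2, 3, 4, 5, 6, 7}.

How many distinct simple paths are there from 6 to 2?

6→1→2
6→1→7→2
6→5→1→2
6→5→1→7→2
6→5→3→1→2
6→5→3→1→7→2
6→7→2
6→7→4→1→2
6→7→4→3→1→2
6→7→4→3→5→1→2
6→7→4→5→1→2
6→7→4→5→3→1→2

12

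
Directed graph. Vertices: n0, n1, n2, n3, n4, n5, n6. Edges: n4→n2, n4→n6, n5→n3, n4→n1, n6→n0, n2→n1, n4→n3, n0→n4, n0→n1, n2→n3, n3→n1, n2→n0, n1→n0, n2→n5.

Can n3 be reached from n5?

Yes

Explore from n5.
Distance 1: reach n3.
Found n3.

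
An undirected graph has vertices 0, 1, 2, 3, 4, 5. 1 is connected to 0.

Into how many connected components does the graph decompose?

From 0: component {0, 1}.
From 2: component {2}.
From 3: component {3}.
From 4: component {4}.
From 5: component {5}.
That's 5 components.

5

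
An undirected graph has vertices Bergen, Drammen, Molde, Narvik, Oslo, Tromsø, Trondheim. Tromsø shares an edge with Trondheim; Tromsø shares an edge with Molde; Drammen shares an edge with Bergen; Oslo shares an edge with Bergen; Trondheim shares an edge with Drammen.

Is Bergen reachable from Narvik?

Narvik has no edges, so nothing is reachable from it.

No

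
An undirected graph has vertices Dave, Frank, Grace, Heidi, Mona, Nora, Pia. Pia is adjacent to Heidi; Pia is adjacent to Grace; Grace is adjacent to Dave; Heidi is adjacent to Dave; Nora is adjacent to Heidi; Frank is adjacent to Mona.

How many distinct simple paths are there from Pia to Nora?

Pia–Grace–Dave–Heidi–Nora
Pia–Heidi–Nora

2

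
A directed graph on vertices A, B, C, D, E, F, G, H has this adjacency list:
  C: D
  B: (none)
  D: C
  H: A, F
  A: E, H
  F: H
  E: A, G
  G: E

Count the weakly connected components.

3

From A: component {A, E, F, G, H}.
From B: component {B}.
From C: component {C, D}.
That's 3 components.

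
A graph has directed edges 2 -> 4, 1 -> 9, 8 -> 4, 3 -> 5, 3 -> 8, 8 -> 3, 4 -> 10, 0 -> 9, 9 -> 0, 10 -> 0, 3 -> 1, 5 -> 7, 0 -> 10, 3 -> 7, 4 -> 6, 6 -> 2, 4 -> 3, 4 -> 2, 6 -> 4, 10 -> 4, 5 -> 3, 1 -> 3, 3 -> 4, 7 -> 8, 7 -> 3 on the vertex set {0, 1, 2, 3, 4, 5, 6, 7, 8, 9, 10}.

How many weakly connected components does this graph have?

1

From 0: component {0, 1, 2, 3, 4, 5, 6, 7, 8, 9, 10}.
That's 1 component.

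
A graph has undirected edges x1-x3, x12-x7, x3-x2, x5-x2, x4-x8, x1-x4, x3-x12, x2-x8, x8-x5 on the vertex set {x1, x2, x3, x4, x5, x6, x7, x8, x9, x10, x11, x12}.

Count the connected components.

From x1: component {x1, x2, x3, x4, x5, x7, x8, x12}.
From x6: component {x6}.
From x9: component {x9}.
From x10: component {x10}.
From x11: component {x11}.
That's 5 components.

5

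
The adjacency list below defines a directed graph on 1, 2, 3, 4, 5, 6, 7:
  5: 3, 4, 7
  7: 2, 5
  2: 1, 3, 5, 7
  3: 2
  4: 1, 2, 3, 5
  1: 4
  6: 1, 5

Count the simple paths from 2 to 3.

7

2→1→4→3
2→1→4→5→3
2→3
2→5→3
2→5→4→3
2→7→5→3
2→7→5→4→3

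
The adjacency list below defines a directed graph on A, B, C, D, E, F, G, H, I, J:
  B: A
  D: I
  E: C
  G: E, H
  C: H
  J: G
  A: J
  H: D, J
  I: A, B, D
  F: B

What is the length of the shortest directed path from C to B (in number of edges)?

Distance 0: C.
Distance 1: H.
Distance 2: D, J.
Distance 3: G, I.
Distance 4: A, B, E — contains B.

4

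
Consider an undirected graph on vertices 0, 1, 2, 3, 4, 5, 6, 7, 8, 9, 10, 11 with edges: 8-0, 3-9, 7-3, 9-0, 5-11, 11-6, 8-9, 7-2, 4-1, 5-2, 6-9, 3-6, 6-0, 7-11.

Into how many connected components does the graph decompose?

From 0: component {0, 2, 3, 5, 6, 7, 8, 9, 11}.
From 1: component {1, 4}.
From 10: component {10}.
That's 3 components.

3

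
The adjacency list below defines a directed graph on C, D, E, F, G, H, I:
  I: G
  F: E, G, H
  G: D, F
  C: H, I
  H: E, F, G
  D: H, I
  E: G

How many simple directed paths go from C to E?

7

C→H→E
C→H→F→E
C→H→G→F→E
C→I→G→D→H→E
C→I→G→D→H→F→E
C→I→G→F→E
C→I→G→F→H→E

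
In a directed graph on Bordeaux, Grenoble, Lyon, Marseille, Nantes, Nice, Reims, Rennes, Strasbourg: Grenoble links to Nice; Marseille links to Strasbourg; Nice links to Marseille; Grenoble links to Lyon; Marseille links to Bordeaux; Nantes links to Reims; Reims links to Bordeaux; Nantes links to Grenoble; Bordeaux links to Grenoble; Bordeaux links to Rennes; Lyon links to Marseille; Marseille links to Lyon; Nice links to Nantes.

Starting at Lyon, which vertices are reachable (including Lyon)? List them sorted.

Start at Lyon.
Its neighbours: Marseille.
Then their neighbours: Bordeaux, Strasbourg.
Then next layer: Grenoble, Rennes.
Then next layer: Nice.
Then next layer: Nantes.
Then next layer: Reims.
Every vertex is now reached.

Bordeaux, Grenoble, Lyon, Marseille, Nantes, Nice, Reims, Rennes, Strasbourg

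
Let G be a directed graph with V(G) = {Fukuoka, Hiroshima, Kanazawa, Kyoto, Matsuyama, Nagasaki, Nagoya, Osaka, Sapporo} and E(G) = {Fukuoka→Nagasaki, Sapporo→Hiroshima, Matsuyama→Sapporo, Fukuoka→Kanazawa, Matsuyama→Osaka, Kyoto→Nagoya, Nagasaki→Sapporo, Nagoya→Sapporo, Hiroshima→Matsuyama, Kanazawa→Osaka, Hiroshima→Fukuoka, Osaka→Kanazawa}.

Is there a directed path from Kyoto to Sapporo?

Explore from Kyoto.
Distance 1: reach Nagoya.
Distance 2: reach Sapporo.
Found Sapporo.

Yes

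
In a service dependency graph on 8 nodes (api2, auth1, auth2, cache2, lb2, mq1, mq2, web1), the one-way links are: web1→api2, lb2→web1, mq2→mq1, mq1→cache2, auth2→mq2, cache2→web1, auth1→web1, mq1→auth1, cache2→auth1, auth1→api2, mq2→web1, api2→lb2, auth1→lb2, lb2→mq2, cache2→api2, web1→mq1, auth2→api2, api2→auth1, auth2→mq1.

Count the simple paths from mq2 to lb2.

18

mq2→mq1→auth1→api2→lb2
mq2→mq1→auth1→lb2
mq2→mq1→auth1→web1→api2→lb2
mq2→mq1→cache2→api2→auth1→lb2
mq2→mq1→cache2→api2→lb2
mq2→mq1→cache2→auth1→api2→lb2
mq2→mq1→cache2→auth1→lb2
mq2→mq1→cache2→auth1→web1→api2→lb2
... and 10 more.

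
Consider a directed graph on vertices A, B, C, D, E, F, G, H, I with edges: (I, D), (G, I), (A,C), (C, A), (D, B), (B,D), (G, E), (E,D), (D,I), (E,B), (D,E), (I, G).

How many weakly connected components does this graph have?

From A: component {A, C}.
From B: component {B, D, E, G, I}.
From F: component {F}.
From H: component {H}.
That's 4 components.

4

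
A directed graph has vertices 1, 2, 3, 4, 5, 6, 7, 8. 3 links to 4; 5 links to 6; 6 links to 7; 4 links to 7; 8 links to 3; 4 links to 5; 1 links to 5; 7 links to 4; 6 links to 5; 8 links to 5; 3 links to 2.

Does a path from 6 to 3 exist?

No

Explore from 6.
Distance 1: reach 5, 7.
Distance 2: reach 4.
The search from 6 is exhausted; no directed path reaches 3.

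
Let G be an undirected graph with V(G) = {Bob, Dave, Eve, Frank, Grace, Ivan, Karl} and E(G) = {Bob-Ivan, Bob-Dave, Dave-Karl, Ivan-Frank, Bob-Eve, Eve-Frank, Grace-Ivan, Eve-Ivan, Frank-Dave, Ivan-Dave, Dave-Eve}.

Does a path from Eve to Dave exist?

Yes

Explore from Eve.
Distance 1: reach Bob, Dave, Frank, Ivan.
Found Dave.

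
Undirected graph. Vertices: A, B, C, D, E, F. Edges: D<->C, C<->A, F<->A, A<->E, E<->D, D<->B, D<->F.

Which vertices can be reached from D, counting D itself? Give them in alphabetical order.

A, B, C, D, E, F

Start at D.
Its neighbours: B, C, E, F.
Then their neighbours: A.
Every vertex is now reached.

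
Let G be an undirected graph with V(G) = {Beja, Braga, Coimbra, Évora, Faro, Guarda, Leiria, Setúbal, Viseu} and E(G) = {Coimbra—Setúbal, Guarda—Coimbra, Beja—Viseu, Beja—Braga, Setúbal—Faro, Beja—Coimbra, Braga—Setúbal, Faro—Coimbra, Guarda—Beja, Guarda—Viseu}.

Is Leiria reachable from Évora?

No

Évora has no edges, so nothing is reachable from it.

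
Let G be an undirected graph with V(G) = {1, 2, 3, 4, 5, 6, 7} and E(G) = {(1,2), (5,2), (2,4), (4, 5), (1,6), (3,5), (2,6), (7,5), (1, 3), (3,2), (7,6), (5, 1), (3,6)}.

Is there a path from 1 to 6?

Yes

Explore from 1.
Distance 1: reach 2, 3, 5, 6.
Found 6.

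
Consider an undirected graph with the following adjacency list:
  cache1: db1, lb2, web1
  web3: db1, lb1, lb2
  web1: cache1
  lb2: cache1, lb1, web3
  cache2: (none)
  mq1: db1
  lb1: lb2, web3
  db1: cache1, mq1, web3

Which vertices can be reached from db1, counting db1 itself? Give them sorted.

cache1, db1, lb1, lb2, mq1, web1, web3

Start at db1.
Its neighbours: cache1, mq1, web3.
Then their neighbours: lb1, lb2, web1.
Nothing further is reachable.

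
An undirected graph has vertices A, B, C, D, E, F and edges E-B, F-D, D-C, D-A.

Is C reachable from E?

Explore from E.
Distance 1: reach B.
The search is exhausted without reaching C; it lies in a different component.

No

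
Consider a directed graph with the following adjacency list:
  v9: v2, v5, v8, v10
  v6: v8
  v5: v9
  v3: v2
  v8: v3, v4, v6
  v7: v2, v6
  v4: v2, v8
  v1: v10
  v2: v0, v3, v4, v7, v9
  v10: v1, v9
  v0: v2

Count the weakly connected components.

From v0: component {v0, v1, v2, v3, v4, v5, v6, v7, v8, v9, v10}.
That's 1 component.

1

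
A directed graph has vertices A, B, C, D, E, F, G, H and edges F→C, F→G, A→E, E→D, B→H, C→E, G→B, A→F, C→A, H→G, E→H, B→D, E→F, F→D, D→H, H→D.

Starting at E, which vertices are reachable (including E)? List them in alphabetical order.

Start at E.
Its neighbours: D, F, H.
Then their neighbours: C, G.
Then next layer: A, B.
Every vertex is now reached.

A, B, C, D, E, F, G, H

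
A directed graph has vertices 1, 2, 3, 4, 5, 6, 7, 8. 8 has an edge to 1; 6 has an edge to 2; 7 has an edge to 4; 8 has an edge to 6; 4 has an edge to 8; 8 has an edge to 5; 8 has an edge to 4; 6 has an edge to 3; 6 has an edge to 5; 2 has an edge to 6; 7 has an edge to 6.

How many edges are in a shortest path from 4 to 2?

3

Distance 0: 4.
Distance 1: 8.
Distance 2: 1, 5, 6.
Distance 3: 2, 3 — contains 2.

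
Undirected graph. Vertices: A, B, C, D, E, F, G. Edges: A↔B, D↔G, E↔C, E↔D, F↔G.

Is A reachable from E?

Explore from E.
Distance 1: reach C, D.
Distance 2: reach G.
Distance 3: reach F.
The search is exhausted without reaching A; it lies in a different component.

No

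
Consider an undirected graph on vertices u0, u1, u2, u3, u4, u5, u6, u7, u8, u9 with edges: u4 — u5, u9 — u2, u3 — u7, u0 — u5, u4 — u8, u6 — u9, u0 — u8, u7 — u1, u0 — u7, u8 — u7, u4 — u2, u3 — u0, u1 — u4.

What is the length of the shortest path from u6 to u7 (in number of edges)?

5

Distance 0: u6.
Distance 1: u9.
Distance 2: u2.
Distance 3: u4.
Distance 4: u1, u5, u8.
Distance 5: u0, u7 — contains u7.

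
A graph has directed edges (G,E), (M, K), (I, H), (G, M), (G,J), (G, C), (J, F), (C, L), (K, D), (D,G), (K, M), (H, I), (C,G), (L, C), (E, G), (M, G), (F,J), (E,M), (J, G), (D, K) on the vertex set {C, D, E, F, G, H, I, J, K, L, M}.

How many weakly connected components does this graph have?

2

From C: component {C, D, E, F, G, J, K, L, M}.
From H: component {H, I}.
That's 2 components.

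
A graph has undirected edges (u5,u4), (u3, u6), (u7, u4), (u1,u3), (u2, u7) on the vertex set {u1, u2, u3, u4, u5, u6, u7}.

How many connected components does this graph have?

From u1: component {u1, u3, u6}.
From u2: component {u2, u4, u5, u7}.
That's 2 components.

2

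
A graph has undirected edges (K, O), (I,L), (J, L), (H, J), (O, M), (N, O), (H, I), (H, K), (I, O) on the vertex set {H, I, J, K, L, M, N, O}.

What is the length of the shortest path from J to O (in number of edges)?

3

Distance 0: J.
Distance 1: H, L.
Distance 2: I, K.
Distance 3: O — contains O.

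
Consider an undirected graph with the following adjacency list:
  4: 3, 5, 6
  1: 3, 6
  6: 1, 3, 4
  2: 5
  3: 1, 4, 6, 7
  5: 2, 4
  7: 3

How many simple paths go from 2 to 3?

3

2–5–4–3
2–5–4–6–1–3
2–5–4–6–3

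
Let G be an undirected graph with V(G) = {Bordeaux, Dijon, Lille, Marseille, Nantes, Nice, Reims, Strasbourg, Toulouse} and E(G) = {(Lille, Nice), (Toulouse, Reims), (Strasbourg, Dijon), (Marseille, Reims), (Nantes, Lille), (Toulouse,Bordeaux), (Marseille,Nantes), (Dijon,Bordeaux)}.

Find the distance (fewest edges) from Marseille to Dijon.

4

Distance 0: Marseille.
Distance 1: Nantes, Reims.
Distance 2: Lille, Toulouse.
Distance 3: Bordeaux, Nice.
Distance 4: Dijon — contains Dijon.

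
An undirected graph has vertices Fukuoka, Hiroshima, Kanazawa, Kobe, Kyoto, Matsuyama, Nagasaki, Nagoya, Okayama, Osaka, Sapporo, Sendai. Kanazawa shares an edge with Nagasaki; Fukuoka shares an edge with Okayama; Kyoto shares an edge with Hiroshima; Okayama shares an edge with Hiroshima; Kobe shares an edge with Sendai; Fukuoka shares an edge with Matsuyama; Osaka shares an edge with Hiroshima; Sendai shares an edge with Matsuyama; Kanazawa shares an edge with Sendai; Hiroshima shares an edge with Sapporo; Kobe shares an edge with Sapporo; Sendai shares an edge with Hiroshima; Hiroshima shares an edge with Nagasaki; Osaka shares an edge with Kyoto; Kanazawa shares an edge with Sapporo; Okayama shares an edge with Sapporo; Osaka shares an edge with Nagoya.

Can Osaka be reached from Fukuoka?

Explore from Fukuoka.
Distance 1: reach Matsuyama, Okayama.
Distance 2: reach Hiroshima, Sapporo, Sendai.
Distance 3: reach Kanazawa, Kobe, Kyoto, Nagasaki, Osaka.
Found Osaka.

Yes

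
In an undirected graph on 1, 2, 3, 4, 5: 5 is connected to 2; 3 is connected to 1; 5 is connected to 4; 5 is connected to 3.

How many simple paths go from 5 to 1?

5–3–1

1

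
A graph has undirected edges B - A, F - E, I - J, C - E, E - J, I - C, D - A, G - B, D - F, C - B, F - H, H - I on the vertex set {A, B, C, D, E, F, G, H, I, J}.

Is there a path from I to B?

Explore from I.
Distance 1: reach C, H, J.
Distance 2: reach B, E, F.
Found B.

Yes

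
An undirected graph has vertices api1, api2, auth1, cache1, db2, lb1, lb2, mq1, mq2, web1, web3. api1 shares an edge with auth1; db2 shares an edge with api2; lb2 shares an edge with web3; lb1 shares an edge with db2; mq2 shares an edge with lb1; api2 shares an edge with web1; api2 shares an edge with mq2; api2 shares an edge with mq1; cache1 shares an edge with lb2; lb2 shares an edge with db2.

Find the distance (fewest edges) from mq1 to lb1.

Distance 0: mq1.
Distance 1: api2.
Distance 2: db2, mq2, web1.
Distance 3: lb1, lb2 — contains lb1.

3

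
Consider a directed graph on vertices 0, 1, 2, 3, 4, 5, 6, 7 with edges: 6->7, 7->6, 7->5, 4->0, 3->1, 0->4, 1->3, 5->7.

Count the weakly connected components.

4

From 0: component {0, 4}.
From 1: component {1, 3}.
From 2: component {2}.
From 5: component {5, 6, 7}.
That's 4 components.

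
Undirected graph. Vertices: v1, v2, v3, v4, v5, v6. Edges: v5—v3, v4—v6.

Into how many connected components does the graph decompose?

4

From v1: component {v1}.
From v2: component {v2}.
From v3: component {v3, v5}.
From v4: component {v4, v6}.
That's 4 components.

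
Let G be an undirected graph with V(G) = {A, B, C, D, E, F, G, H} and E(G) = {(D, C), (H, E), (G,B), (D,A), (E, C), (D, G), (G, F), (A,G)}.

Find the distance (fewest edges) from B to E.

Distance 0: B.
Distance 1: G.
Distance 2: A, D, F.
Distance 3: C.
Distance 4: E — contains E.

4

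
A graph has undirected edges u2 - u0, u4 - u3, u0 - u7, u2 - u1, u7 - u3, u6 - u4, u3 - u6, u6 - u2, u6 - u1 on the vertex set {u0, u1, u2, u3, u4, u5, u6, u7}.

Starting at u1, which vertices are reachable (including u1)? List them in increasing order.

Start at u1.
Its neighbours: u2, u6.
Then their neighbours: u0, u3, u4.
Then next layer: u7.
Nothing further is reachable.

u0, u1, u2, u3, u4, u6, u7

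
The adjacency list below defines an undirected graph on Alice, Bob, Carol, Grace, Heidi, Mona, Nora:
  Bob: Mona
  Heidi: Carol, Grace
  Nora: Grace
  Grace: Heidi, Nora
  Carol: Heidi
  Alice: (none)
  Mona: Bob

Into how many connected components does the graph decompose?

From Alice: component {Alice}.
From Bob: component {Bob, Mona}.
From Carol: component {Carol, Grace, Heidi, Nora}.
That's 3 components.

3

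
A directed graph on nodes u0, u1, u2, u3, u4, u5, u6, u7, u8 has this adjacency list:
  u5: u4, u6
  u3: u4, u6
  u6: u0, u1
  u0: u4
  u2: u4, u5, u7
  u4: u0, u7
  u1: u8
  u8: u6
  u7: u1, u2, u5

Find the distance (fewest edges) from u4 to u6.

3

Distance 0: u4.
Distance 1: u0, u7.
Distance 2: u1, u2, u5.
Distance 3: u6, u8 — contains u6.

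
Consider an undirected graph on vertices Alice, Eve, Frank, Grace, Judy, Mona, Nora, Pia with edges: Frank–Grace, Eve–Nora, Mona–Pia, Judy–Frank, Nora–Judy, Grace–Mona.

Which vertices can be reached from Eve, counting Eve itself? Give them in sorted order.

Start at Eve.
Its neighbours: Nora.
Then their neighbours: Judy.
Then next layer: Frank.
Then next layer: Grace.
Then next layer: Mona.
Then next layer: Pia.
Nothing further is reachable.

Eve, Frank, Grace, Judy, Mona, Nora, Pia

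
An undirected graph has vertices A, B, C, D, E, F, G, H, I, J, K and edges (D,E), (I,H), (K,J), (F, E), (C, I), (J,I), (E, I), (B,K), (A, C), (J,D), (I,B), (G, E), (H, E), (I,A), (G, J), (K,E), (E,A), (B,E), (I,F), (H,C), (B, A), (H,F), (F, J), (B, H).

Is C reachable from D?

Explore from D.
Distance 1: reach E, J.
Distance 2: reach A, B, F, G, H, I, K.
Distance 3: reach C.
Found C.

Yes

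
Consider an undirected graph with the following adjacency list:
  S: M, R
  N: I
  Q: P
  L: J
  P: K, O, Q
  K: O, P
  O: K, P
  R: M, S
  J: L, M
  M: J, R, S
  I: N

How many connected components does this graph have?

3

From I: component {I, N}.
From J: component {J, L, M, R, S}.
From K: component {K, O, P, Q}.
That's 3 components.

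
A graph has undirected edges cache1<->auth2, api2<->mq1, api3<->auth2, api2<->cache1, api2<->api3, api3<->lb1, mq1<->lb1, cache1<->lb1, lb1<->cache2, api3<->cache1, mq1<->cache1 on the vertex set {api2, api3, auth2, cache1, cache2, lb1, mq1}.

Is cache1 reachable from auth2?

Yes

Explore from auth2.
Distance 1: reach api3, cache1.
Found cache1.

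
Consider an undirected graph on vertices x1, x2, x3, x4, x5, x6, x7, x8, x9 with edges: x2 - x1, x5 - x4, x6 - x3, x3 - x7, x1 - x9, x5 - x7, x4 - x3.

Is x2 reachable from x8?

No

x8 has no edges, so nothing is reachable from it.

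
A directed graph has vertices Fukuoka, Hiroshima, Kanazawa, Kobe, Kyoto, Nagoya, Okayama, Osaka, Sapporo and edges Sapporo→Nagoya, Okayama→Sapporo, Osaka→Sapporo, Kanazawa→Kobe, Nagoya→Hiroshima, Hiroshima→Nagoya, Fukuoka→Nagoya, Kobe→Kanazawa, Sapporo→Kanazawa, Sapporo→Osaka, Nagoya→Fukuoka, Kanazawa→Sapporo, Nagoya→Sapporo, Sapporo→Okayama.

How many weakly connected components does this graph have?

From Fukuoka: component {Fukuoka, Hiroshima, Kanazawa, Kobe, Nagoya, Okayama, Osaka, Sapporo}.
From Kyoto: component {Kyoto}.
That's 2 components.

2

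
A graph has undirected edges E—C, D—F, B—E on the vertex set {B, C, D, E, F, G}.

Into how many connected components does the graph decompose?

From B: component {B, C, E}.
From D: component {D, F}.
From G: component {G}.
That's 3 components.

3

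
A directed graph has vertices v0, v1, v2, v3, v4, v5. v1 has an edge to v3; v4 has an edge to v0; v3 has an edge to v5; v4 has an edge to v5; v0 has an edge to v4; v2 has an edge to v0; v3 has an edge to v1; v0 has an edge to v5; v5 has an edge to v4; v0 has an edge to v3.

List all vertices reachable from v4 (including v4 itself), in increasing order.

Start at v4.
Its neighbours: v0, v5.
Then their neighbours: v3.
Then next layer: v1.
Nothing further is reachable.

v0, v1, v3, v4, v5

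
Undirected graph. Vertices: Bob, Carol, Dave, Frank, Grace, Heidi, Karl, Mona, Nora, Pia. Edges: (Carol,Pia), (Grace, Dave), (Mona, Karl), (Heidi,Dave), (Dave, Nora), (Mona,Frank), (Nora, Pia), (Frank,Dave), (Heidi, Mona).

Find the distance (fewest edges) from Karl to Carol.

6

Distance 0: Karl.
Distance 1: Mona.
Distance 2: Frank, Heidi.
Distance 3: Dave.
Distance 4: Grace, Nora.
Distance 5: Pia.
Distance 6: Carol — contains Carol.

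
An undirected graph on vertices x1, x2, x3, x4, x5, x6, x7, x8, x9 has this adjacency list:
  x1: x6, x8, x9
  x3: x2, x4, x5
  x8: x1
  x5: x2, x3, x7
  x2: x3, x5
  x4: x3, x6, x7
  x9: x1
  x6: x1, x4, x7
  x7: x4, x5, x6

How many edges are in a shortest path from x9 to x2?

5

Distance 0: x9.
Distance 1: x1.
Distance 2: x6, x8.
Distance 3: x4, x7.
Distance 4: x3, x5.
Distance 5: x2 — contains x2.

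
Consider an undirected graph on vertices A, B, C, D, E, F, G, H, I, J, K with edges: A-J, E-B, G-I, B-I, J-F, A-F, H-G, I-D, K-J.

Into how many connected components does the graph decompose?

From A: component {A, F, J, K}.
From B: component {B, D, E, G, H, I}.
From C: component {C}.
That's 3 components.

3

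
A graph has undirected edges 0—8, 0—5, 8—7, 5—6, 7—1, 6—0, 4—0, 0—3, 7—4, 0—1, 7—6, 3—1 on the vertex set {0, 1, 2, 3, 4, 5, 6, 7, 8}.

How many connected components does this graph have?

2

From 0: component {0, 1, 3, 4, 5, 6, 7, 8}.
From 2: component {2}.
That's 2 components.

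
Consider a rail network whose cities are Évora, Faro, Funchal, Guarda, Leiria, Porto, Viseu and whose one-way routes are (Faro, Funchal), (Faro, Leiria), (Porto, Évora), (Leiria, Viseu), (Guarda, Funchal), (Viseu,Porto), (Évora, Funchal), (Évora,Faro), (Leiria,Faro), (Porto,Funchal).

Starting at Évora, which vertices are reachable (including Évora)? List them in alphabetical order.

Start at Évora.
Its neighbours: Faro, Funchal.
Then their neighbours: Leiria.
Then next layer: Viseu.
Then next layer: Porto.
Nothing further is reachable.

Évora, Faro, Funchal, Leiria, Porto, Viseu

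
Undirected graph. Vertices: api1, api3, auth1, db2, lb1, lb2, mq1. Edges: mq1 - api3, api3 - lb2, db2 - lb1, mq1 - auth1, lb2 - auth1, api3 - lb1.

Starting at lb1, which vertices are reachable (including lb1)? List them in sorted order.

api3, auth1, db2, lb1, lb2, mq1

Start at lb1.
Its neighbours: api3, db2.
Then their neighbours: lb2, mq1.
Then next layer: auth1.
Nothing further is reachable.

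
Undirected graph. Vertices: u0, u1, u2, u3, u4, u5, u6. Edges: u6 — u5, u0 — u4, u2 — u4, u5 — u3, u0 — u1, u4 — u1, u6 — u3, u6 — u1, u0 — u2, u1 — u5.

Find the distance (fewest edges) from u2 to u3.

Distance 0: u2.
Distance 1: u0, u4.
Distance 2: u1.
Distance 3: u5, u6.
Distance 4: u3 — contains u3.

4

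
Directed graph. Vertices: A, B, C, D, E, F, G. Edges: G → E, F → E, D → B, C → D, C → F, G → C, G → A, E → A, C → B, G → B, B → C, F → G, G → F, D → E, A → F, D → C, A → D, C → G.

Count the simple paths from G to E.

10

G→A→D→B→C→F→E
G→A→D→C→F→E
G→A→D→E
G→A→F→E
G→B→C→D→E
G→B→C→F→E
G→C→D→E
G→C→F→E
G→E
G→F→E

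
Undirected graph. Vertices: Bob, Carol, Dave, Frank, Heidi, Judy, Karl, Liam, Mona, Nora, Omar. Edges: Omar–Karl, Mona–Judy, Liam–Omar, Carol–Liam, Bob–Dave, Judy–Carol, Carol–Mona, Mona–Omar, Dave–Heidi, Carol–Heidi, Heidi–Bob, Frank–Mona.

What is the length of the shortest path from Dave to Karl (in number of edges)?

Distance 0: Dave.
Distance 1: Bob, Heidi.
Distance 2: Carol.
Distance 3: Judy, Liam, Mona.
Distance 4: Frank, Omar.
Distance 5: Karl — contains Karl.

5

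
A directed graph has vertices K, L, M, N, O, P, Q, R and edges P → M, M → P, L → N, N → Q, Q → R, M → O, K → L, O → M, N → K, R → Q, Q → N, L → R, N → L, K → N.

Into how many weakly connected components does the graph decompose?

2

From K: component {K, L, N, Q, R}.
From M: component {M, O, P}.
That's 2 components.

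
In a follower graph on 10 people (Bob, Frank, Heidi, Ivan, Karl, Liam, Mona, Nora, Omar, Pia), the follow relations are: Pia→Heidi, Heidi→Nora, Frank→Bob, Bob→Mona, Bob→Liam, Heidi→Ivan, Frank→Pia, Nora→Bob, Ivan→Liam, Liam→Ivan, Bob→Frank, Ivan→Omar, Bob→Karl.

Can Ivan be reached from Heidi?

Yes

Explore from Heidi.
Distance 1: reach Ivan, Nora.
Found Ivan.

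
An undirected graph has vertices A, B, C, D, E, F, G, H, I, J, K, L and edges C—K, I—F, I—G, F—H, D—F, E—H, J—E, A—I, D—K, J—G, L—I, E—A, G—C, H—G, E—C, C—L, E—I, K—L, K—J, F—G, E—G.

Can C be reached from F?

Yes

Explore from F.
Distance 1: reach D, G, H, I.
Distance 2: reach A, C, E, J, K, L.
Found C.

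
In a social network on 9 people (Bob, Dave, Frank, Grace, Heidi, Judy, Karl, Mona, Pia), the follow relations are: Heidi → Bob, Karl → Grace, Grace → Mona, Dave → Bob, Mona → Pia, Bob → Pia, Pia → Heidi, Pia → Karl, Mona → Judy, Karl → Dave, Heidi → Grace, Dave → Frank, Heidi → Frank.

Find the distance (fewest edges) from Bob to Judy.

5

Distance 0: Bob.
Distance 1: Pia.
Distance 2: Heidi, Karl.
Distance 3: Dave, Frank, Grace.
Distance 4: Mona.
Distance 5: Judy — contains Judy.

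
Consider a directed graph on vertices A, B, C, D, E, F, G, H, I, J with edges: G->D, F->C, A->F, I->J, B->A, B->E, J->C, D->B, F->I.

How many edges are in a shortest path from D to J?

5

Distance 0: D.
Distance 1: B.
Distance 2: A, E.
Distance 3: F.
Distance 4: C, I.
Distance 5: J — contains J.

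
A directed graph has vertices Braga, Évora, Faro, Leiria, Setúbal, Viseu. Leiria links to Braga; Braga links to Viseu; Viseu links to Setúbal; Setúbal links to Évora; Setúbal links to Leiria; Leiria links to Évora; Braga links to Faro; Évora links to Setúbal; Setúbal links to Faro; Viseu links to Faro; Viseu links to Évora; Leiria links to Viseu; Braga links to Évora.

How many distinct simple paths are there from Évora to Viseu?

2

Évora→Setúbal→Leiria→Braga→Viseu
Évora→Setúbal→Leiria→Viseu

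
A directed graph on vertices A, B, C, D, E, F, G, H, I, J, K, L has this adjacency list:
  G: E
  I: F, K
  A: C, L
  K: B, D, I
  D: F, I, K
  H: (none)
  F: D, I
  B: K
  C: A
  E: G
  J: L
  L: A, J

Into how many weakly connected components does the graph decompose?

From A: component {A, C, J, L}.
From B: component {B, D, F, I, K}.
From E: component {E, G}.
From H: component {H}.
That's 4 components.

4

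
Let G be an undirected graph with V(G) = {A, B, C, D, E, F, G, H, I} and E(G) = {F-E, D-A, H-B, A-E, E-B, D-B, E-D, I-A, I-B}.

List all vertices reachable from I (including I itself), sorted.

A, B, D, E, F, H, I

Start at I.
Its neighbours: A, B.
Then their neighbours: D, E, H.
Then next layer: F.
Nothing further is reachable.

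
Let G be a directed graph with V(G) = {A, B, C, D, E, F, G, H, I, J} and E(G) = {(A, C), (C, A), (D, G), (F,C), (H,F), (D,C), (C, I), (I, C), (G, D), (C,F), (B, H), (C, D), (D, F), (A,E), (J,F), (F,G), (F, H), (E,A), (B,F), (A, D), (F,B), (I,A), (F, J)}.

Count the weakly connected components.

From A: component {A, B, C, D, E, F, G, H, I, J}.
That's 1 component.

1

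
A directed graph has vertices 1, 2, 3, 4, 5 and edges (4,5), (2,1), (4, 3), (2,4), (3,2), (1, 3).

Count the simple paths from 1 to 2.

1

1→3→2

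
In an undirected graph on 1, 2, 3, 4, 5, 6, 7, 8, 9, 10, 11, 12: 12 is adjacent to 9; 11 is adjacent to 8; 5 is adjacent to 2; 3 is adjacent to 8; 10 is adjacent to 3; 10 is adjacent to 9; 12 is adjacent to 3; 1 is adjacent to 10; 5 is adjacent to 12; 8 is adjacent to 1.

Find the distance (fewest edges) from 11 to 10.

3

Distance 0: 11.
Distance 1: 8.
Distance 2: 1, 3.
Distance 3: 10, 12 — contains 10.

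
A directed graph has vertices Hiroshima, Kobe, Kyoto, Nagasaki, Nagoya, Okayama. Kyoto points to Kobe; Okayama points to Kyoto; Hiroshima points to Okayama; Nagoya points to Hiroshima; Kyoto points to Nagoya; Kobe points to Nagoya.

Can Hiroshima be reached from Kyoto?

Yes

Explore from Kyoto.
Distance 1: reach Kobe, Nagoya.
Distance 2: reach Hiroshima.
Found Hiroshima.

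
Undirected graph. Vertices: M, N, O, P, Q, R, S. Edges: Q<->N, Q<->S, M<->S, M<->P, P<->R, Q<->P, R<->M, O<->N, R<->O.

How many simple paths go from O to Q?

O–N–Q
O–R–M–P–Q
O–R–M–S–Q
O–R–P–M–S–Q
O–R–P–Q

5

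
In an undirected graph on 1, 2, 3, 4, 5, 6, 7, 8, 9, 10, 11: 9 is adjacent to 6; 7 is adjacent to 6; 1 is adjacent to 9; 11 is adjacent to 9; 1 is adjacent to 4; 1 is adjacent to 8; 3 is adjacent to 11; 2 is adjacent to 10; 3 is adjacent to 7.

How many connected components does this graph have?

3

From 1: component {1, 3, 4, 6, 7, 8, 9, 11}.
From 2: component {2, 10}.
From 5: component {5}.
That's 3 components.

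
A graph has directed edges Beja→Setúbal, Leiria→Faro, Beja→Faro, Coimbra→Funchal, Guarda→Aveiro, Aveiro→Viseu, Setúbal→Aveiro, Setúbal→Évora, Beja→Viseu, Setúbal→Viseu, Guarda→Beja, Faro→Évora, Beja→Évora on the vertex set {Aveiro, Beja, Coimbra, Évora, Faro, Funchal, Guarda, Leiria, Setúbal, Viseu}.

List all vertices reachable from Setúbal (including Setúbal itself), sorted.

Start at Setúbal.
Its neighbours: Aveiro, Évora, Viseu.
Nothing further is reachable.

Aveiro, Évora, Setúbal, Viseu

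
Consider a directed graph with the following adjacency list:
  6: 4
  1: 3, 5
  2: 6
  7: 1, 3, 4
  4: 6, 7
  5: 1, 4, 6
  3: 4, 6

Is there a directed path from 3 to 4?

Yes

Explore from 3.
Distance 1: reach 4, 6.
Found 4.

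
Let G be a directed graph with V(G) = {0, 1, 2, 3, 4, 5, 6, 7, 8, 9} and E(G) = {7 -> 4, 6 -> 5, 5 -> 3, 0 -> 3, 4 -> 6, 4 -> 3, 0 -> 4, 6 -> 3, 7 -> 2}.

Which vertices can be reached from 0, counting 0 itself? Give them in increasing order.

Start at 0.
Its neighbours: 3, 4.
Then their neighbours: 6.
Then next layer: 5.
Nothing further is reachable.

0, 3, 4, 5, 6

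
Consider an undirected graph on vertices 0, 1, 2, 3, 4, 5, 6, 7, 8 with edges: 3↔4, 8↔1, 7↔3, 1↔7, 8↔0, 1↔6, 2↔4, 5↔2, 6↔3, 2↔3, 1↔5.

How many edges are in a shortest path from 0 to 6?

Distance 0: 0.
Distance 1: 8.
Distance 2: 1.
Distance 3: 5, 6, 7 — contains 6.

3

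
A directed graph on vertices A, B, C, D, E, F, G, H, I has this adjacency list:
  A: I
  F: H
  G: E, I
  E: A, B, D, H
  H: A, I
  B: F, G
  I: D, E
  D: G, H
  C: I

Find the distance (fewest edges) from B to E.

Distance 0: B.
Distance 1: F, G.
Distance 2: E, H, I — contains E.

2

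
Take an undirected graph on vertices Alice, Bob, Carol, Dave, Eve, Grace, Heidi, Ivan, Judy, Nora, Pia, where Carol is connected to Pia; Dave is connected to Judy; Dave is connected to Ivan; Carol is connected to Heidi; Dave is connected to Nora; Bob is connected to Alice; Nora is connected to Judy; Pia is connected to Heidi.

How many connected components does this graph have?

5

From Alice: component {Alice, Bob}.
From Carol: component {Carol, Heidi, Pia}.
From Dave: component {Dave, Ivan, Judy, Nora}.
From Eve: component {Eve}.
From Grace: component {Grace}.
That's 5 components.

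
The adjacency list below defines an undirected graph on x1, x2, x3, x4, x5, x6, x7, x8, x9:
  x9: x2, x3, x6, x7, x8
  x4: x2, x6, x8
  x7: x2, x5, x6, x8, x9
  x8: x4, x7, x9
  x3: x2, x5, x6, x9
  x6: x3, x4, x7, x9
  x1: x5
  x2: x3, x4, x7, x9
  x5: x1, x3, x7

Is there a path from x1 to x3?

Explore from x1.
Distance 1: reach x5.
Distance 2: reach x3, x7.
Found x3.

Yes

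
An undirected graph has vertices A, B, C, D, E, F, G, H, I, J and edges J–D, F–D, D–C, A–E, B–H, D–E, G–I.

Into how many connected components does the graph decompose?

3

From A: component {A, C, D, E, F, J}.
From B: component {B, H}.
From G: component {G, I}.
That's 3 components.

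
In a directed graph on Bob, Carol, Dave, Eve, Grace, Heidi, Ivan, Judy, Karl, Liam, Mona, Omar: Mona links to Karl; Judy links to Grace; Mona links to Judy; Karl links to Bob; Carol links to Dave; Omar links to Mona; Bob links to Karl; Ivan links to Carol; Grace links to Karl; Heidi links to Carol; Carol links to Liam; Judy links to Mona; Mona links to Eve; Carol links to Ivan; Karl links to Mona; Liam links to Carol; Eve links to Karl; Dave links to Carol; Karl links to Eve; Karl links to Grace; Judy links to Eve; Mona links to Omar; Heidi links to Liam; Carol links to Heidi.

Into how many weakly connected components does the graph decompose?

From Bob: component {Bob, Eve, Grace, Judy, Karl, Mona, Omar}.
From Carol: component {Carol, Dave, Heidi, Ivan, Liam}.
That's 2 components.

2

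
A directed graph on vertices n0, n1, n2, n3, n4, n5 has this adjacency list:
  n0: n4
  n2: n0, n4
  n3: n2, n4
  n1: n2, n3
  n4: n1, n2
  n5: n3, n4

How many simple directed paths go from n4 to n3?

1

n4→n1→n3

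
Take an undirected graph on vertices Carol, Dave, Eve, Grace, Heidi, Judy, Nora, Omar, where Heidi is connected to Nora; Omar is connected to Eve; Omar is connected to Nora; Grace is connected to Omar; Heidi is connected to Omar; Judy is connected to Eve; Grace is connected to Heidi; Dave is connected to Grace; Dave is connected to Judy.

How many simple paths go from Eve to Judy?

Eve–Judy
Eve–Omar–Grace–Dave–Judy
Eve–Omar–Heidi–Grace–Dave–Judy
Eve–Omar–Nora–Heidi–Grace–Dave–Judy

4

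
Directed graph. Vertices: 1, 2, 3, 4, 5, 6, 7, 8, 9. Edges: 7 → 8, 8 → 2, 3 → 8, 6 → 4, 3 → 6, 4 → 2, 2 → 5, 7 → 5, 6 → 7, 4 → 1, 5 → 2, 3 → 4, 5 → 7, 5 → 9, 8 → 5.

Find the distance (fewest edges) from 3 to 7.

2

Distance 0: 3.
Distance 1: 4, 6, 8.
Distance 2: 1, 2, 5, 7 — contains 7.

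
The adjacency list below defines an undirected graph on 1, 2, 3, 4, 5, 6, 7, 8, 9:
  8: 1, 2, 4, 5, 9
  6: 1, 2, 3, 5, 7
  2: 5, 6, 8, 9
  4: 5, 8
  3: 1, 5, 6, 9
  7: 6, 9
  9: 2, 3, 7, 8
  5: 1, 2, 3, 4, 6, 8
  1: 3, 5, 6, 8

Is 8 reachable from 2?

Explore from 2.
Distance 1: reach 5, 6, 8, 9.
Found 8.

Yes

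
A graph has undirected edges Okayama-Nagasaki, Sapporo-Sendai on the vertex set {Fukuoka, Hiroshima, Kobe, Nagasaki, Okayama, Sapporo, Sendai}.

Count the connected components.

From Fukuoka: component {Fukuoka}.
From Hiroshima: component {Hiroshima}.
From Kobe: component {Kobe}.
From Nagasaki: component {Nagasaki, Okayama}.
From Sapporo: component {Sapporo, Sendai}.
That's 5 components.

5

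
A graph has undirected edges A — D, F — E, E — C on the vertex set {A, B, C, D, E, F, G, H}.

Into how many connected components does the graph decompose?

From A: component {A, D}.
From B: component {B}.
From C: component {C, E, F}.
From G: component {G}.
From H: component {H}.
That's 5 components.

5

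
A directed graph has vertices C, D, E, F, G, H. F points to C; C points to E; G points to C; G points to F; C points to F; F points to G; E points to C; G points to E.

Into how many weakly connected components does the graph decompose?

3

From C: component {C, E, F, G}.
From D: component {D}.
From H: component {H}.
That's 3 components.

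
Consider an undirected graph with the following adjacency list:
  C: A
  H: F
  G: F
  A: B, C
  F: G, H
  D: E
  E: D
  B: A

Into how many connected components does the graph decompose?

3

From A: component {A, B, C}.
From D: component {D, E}.
From F: component {F, G, H}.
That's 3 components.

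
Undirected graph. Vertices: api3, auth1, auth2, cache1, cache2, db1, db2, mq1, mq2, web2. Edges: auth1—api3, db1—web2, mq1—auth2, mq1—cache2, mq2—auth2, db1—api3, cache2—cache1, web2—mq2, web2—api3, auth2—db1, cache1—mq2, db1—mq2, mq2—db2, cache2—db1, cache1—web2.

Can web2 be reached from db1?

Yes

Explore from db1.
Distance 1: reach api3, auth2, cache2, mq2, web2.
Found web2.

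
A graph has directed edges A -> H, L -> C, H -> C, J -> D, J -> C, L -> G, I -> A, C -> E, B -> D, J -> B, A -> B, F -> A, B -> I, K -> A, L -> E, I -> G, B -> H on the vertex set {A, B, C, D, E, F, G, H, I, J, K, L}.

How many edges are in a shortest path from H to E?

2

Distance 0: H.
Distance 1: C.
Distance 2: E — contains E.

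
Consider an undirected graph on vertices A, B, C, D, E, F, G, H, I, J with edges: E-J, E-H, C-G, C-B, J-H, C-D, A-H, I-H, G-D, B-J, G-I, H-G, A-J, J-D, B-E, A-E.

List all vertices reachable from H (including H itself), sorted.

A, B, C, D, E, G, H, I, J

Start at H.
Its neighbours: A, E, G, I, J.
Then their neighbours: B, C, D.
Nothing further is reachable.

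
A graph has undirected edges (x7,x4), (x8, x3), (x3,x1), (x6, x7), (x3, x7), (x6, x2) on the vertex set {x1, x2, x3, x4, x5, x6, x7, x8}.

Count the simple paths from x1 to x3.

x1–x3

1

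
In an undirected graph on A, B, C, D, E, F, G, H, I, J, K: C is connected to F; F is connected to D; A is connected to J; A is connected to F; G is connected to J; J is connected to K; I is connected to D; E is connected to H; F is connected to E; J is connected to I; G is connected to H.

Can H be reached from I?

Explore from I.
Distance 1: reach D, J.
Distance 2: reach A, F, G, K.
Distance 3: reach C, E, H.
Found H.

Yes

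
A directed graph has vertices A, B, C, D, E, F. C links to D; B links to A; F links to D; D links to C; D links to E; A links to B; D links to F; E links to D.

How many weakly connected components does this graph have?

2

From A: component {A, B}.
From C: component {C, D, E, F}.
That's 2 components.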